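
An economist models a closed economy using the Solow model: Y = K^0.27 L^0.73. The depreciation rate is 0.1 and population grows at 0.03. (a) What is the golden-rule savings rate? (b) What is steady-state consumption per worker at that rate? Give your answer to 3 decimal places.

(a) s_gold = 0.270; (b) c_gold ≈ 0.957

Break-even investment rate: n + δ = 0.03 + 0.1 = 0.13.
For Cobb-Douglas, s_gold equals capital's share: s_gold = 0.27.
At the golden rule the marginal product of capital equals n+δ: 0.27·k^(0.27−1) = 0.13. Solving, k_gold = (0.27/0.13)^(1/0.73) ≈ 2.7216.
y_gold = 2.7216^0.27 ≈ 1.3104; c_gold = (1−0.27)·y_gold ≈ 0.9566.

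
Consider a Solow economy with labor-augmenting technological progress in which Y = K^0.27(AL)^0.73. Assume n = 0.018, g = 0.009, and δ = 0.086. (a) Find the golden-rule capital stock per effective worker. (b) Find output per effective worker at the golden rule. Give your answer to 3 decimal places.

Break-even investment rate: n + g + δ = 0.018 + 0.009 + 0.086 = 0.113.
Maximizing c = f(k) − (n+g+δ)·k gives f'(k) = n+g+δ, i.e. 0.27·k^(0.27−1) = 0.113, so k_gold = (0.27/0.113)^(1/0.73) ≈ 3.2976.
y_gold = 3.2976^0.27 ≈ 1.3801.

(a) k_gold ≈ 3.298; (b) y_gold ≈ 1.380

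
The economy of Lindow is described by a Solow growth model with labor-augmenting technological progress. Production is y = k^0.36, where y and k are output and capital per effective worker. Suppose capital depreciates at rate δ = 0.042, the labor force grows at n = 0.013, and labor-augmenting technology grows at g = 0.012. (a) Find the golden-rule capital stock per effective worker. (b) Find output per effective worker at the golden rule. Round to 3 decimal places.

Break-even investment rate: n + g + δ = 0.013 + 0.012 + 0.042 = 0.067.
At the golden rule the marginal product of capital equals n+g+δ: 0.36·k^(0.36−1) = 0.067. Solving, k_gold = (0.36/0.067)^(1/0.64) ≈ 13.8351.
y_gold = 13.8351^0.36 ≈ 2.5749.

(a) k_gold ≈ 13.835; (b) y_gold ≈ 2.575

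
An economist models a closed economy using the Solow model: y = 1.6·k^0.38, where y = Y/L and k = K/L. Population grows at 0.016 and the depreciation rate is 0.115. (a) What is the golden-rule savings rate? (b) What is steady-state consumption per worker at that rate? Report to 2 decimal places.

(a) s_gold = 0.38; (b) c_gold ≈ 2.54

Break-even investment rate: n + δ = 0.016 + 0.115 = 0.131.
For Cobb-Douglas, s_gold equals capital's share: s_gold = 0.38.
At the golden rule the marginal product of capital equals n+δ: 0.38·1.6·k^(0.38−1) = 0.131. Solving, k_gold = (0.38·1.6/0.131)^(1/0.62) ≈ 11.8909.
y_gold = 1.6·11.8909^0.38 ≈ 4.0992; c_gold = (1−0.38)·y_gold ≈ 2.5415.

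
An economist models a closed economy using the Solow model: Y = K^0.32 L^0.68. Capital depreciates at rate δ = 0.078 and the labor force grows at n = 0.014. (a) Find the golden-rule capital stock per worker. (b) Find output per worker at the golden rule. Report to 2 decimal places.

(a) k_gold ≈ 6.25; (b) y_gold ≈ 1.80

Capital per worker breaks even when investment replaces (n + δ)·k; here n + δ = 0.092.
Setting f'(k) = n+δ gives 0.32·k^(0.32−1) = 0.092, hence k_gold = (0.32/0.092)^(1/0.68) ≈ 6.2535.
y_gold = 6.2535^0.32 ≈ 1.7979.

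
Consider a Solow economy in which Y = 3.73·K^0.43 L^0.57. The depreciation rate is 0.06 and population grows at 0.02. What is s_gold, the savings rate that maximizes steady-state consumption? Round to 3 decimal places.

s_gold = 0.430

Capital per worker breaks even when investment replaces (n + δ)·k; here n + δ = 0.08.
At the golden rule MPK = n+δ, and in any Cobb-Douglas steady state s = (n+δ)·k/y = MPK·k/y = capital's share 0.43.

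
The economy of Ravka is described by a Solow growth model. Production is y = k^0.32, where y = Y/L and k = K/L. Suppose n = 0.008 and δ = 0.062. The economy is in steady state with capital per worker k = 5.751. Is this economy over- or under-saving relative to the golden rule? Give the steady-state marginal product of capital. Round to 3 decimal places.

Break-even investment rate: n + δ = 0.008 + 0.062 = 0.07.
MPK = 0.32·k^(0.32−1) = 0.32·5.751^(-0.68) ≈ 0.0974.
MPK > 0.07, so the economy is dynamically efficient (under-saving).

under-saving; MPK ≈ 0.097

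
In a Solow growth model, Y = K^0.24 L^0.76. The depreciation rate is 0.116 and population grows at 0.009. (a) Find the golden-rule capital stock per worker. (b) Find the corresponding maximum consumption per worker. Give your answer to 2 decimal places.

(a) k_gold ≈ 2.36; (b) c_gold ≈ 0.93

Capital per worker breaks even when investment replaces (n + δ)·k; here n + δ = 0.125.
Golden rule sets MPK = n+δ: 0.24·k^(0.24−1) = 0.125, so k_gold = (0.24/0.125)^(1/0.76) ≈ 2.3592.
y_gold = 2.3592^0.24 ≈ 1.2288; c_gold = y_gold − 0.125·k_gold ≈ 0.9339.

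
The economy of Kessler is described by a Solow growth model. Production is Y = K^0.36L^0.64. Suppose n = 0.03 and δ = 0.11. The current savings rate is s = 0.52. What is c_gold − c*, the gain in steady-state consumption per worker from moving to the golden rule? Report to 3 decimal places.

Δc ≈ 0.085

Break-even investment rate: n + δ = 0.03 + 0.11 = 0.14.
Current steady state (s = 0.52): k* = (0.52/0.14)^(1/0.64) ≈ 7.7702, y* = 7.7702^0.36 ≈ 2.0920, c* = (1−0.52)·2.0920 ≈ 1.0041.
At the golden rule the marginal product of capital equals n+δ: 0.36·k^(0.36−1) = 0.14. Solving, k_gold = (0.36/0.14)^(1/0.64) ≈ 4.3742.
y_gold = 4.3742^0.36 ≈ 1.7011, c_gold = y_gold − 0.14·k_gold ≈ 1.0887.
Gain: Δc = 1.0887 − 1.0041 ≈ 0.0845.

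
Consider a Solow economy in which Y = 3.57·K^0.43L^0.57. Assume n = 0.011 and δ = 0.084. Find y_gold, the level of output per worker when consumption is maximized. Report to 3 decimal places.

The effective depreciation rate is n + δ = 0.011 + 0.084 = 0.095.
At the golden rule the marginal product of capital equals n+δ: 0.43·3.57·k^(0.43−1) = 0.095. Solving, k_gold = (0.43·3.57/0.095)^(1/0.57) ≈ 131.8326.
Output: y_gold = 3.57·k_gold^0.43 = 3.57·131.8326^0.43 ≈ 29.1258.

y_gold ≈ 29.126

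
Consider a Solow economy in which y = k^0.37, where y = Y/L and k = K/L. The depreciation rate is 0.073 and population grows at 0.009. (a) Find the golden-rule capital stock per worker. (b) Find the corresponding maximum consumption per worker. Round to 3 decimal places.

(a) k_gold ≈ 10.932; (b) c_gold ≈ 1.526

The effective depreciation rate is n + δ = 0.009 + 0.073 = 0.082.
Golden rule sets MPK = n+δ: 0.37·k^(0.37−1) = 0.082, so k_gold = (0.37/0.082)^(1/0.63) ≈ 10.9323.
y_gold = 10.9323^0.37 ≈ 2.4228; c_gold = y_gold − 0.082·k_gold ≈ 1.5264.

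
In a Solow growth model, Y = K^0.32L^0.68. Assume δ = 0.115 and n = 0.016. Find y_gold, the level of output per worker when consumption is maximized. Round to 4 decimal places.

y_gold ≈ 1.5224

Break-even investment rate: n + δ = 0.016 + 0.115 = 0.131.
Maximizing c = f(k) − (n+δ)·k gives f'(k) = n+δ, i.e. 0.32·k^(0.32−1) = 0.131, so k_gold = (0.32/0.131)^(1/0.68) ≈ 3.7189.
Output: y_gold = k_gold^0.32 = 3.7189^0.32 ≈ 1.5224.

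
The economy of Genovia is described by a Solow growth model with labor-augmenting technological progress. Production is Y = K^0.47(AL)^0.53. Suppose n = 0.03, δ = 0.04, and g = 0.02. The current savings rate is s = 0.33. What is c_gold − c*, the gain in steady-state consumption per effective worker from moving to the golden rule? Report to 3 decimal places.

Capital per effective worker breaks even when investment replaces (n + g + δ)·k; here n + g + δ = 0.09.
Current steady state (s = 0.33): k* = (0.33/0.09)^(1/0.53) ≈ 11.6055, y* = 11.6055^0.47 ≈ 3.1651, c* = (1−0.33)·3.1651 ≈ 2.1206.
Maximizing c = f(k) − (n+g+δ)·k gives f'(k) = n+g+δ, i.e. 0.47·k^(0.47−1) = 0.09, so k_gold = (0.47/0.09)^(1/0.53) ≈ 22.6175.
y_gold = 22.6175^0.47 ≈ 4.3310, c_gold = y_gold − 0.09·k_gold ≈ 2.2954.
Gain: Δc = 2.2954 − 2.1206 ≈ 0.1748.

Δc ≈ 0.175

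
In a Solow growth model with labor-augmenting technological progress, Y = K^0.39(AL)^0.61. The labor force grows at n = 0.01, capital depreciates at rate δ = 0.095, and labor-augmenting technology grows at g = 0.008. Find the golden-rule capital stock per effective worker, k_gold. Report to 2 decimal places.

k_gold ≈ 7.62

Break-even investment rate: n + g + δ = 0.01 + 0.008 + 0.095 = 0.113.
Golden rule sets MPK = n+g+δ: 0.39·k^(0.39−1) = 0.113, so k_gold = (0.39/0.113)^(1/0.61) ≈ 7.6198.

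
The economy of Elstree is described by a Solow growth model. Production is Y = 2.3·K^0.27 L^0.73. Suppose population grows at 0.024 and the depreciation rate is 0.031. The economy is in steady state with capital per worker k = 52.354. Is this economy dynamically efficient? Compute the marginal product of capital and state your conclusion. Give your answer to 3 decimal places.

dynamically inefficient; MPK ≈ 0.035

Capital per worker breaks even when investment replaces (n + δ)·k; here n + δ = 0.055.
MPK = 0.27·2.3·k^(0.27−1) = 0.27·2.3·52.354^(-0.73) ≈ 0.0345.
MPK < 0.055, so the economy is dynamically inefficient (over-saving).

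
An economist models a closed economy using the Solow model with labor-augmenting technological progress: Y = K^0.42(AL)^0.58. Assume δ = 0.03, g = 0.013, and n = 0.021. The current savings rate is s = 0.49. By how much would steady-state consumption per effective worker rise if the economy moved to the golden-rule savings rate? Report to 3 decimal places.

Break-even investment rate: n + g + δ = 0.021 + 0.013 + 0.03 = 0.064.
Current steady state (s = 0.49): k* = (0.49/0.064)^(1/0.58) ≈ 33.4323, y* = 33.4323^0.42 ≈ 4.3667, c* = (1−0.49)·4.3667 ≈ 2.2270.
Setting f'(k) = n+g+δ gives 0.42·k^(0.42−1) = 0.064, hence k_gold = (0.42/0.064)^(1/0.58) ≈ 25.6295.
y_gold = 25.6295^0.42 ≈ 3.9054, c_gold = y_gold − 0.064·k_gold ≈ 2.2652.
Gain: Δc = 2.2652 − 2.2270 ≈ 0.0382.

Δc ≈ 0.038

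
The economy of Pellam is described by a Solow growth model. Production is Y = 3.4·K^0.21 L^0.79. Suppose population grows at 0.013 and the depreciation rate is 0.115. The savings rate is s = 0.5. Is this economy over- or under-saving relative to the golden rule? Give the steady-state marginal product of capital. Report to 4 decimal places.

over-saving; MPK ≈ 0.0538

The effective depreciation rate is n + δ = 0.013 + 0.115 = 0.128.
Steady-state k*: s·A·k^0.21 = 0.128·k gives k* = (0.5·3.4/0.128)^(1/0.79) ≈ 26.4132.
MPK = 0.21·3.4·26.4132^(-0.79) ≈ 0.0538.
MPK < n+δ = 0.128, so the economy is dynamically inefficient (over-saving).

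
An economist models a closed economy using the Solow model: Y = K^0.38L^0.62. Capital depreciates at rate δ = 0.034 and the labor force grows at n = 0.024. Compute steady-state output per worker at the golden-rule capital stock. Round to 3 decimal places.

y_gold ≈ 3.165

Capital per worker breaks even when investment replaces (n + δ)·k; here n + δ = 0.058.
At the golden rule the marginal product of capital equals n+δ: 0.38·k^(0.38−1) = 0.058. Solving, k_gold = (0.38/0.058)^(1/0.62) ≈ 20.7349.
Output: y_gold = k_gold^0.38 = 20.7349^0.38 ≈ 3.1648.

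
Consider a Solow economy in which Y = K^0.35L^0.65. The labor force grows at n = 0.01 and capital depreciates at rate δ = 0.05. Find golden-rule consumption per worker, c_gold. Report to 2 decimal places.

Break-even investment rate: n + δ = 0.01 + 0.05 = 0.06.
Maximizing c = f(k) − (n+δ)·k gives f'(k) = n+δ, i.e. 0.35·k^(0.35−1) = 0.06, so k_gold = (0.35/0.06)^(1/0.65) ≈ 15.0776.
y_gold = 15.0776^0.35 ≈ 2.5847.
c_gold = y_gold − (n+δ)·k_gold = 2.5847 − 0.06·15.0776 ≈ 1.6801.

c_gold ≈ 1.68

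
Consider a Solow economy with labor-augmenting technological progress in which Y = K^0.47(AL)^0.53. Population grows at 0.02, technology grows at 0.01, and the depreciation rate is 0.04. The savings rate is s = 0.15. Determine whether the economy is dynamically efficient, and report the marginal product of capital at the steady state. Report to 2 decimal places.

Capital per effective worker breaks even when investment replaces (n + g + δ)·k; here n + g + δ = 0.07.
Steady-state k*: s·k^0.47 = 0.07·k gives k* = (0.15/0.07)^(1/0.53) ≈ 4.2123.
MPK = 0.47·4.2123^(-0.53) ≈ 0.2193.
MPK > n+g+δ = 0.07, so the economy is dynamically efficient (under-saving).

dynamically efficient; MPK ≈ 0.22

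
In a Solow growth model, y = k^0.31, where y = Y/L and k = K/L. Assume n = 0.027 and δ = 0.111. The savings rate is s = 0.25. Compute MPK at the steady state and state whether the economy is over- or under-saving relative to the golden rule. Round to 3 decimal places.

The effective depreciation rate is n + δ = 0.027 + 0.111 = 0.138.
Steady-state k*: s·k^0.31 = 0.138·k gives k* = (0.25/0.138)^(1/0.69) ≈ 2.3659.
MPK = 0.31·2.3659^(-0.69) ≈ 0.1711.
MPK > n+δ = 0.138, so the economy is dynamically efficient (under-saving).

under-saving; MPK ≈ 0.171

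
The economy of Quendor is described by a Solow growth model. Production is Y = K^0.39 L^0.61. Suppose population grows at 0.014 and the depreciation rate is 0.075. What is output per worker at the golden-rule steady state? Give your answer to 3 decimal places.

y_gold ≈ 2.572

Break-even investment rate: n + δ = 0.014 + 0.075 = 0.089.
Setting f'(k) = n+δ gives 0.39·k^(0.39−1) = 0.089, hence k_gold = (0.39/0.089)^(1/0.61) ≈ 11.2700.
Output: y_gold = k_gold^0.39 = 11.2700^0.39 ≈ 2.5719.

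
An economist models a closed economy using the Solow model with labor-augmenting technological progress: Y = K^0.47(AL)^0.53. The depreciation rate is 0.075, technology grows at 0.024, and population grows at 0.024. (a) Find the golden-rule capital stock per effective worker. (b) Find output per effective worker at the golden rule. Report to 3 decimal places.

Capital per effective worker breaks even when investment replaces (n + g + δ)·k; here n + g + δ = 0.123.
Golden rule sets MPK = n+g+δ: 0.47·k^(0.47−1) = 0.123, so k_gold = (0.47/0.123)^(1/0.53) ≈ 12.5452.
y_gold = 12.5452^0.47 ≈ 3.2831.

(a) k_gold ≈ 12.545; (b) y_gold ≈ 3.283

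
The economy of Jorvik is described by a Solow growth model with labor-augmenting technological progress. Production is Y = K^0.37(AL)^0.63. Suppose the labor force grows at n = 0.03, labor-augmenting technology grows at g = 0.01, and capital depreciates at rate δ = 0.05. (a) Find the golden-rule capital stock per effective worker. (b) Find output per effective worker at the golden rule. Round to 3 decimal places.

(a) k_gold ≈ 9.431; (b) y_gold ≈ 2.294

Capital per effective worker breaks even when investment replaces (n + g + δ)·k; here n + g + δ = 0.09.
Maximizing c = f(k) − (n+g+δ)·k gives f'(k) = n+g+δ, i.e. 0.37·k^(0.37−1) = 0.09, so k_gold = (0.37/0.09)^(1/0.63) ≈ 9.4306.
y_gold = 9.4306^0.37 ≈ 2.2939.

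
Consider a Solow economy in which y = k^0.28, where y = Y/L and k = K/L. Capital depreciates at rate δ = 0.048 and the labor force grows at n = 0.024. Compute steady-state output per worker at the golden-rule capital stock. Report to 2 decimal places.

The effective depreciation rate is n + δ = 0.024 + 0.048 = 0.072.
Setting f'(k) = n+δ gives 0.28·k^(0.28−1) = 0.072, hence k_gold = (0.28/0.072)^(1/0.72) ≈ 6.5948.
Output: y_gold = k_gold^0.28 = 6.5948^0.28 ≈ 1.6958.

y_gold ≈ 1.70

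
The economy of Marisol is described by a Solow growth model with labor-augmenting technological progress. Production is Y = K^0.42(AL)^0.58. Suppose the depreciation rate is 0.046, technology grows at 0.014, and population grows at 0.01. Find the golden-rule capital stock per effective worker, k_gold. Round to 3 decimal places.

Break-even investment rate: n + g + δ = 0.01 + 0.014 + 0.046 = 0.07.
Golden rule sets MPK = n+g+δ: 0.42·k^(0.42−1) = 0.07, so k_gold = (0.42/0.07)^(1/0.58) ≈ 21.9604.

k_gold ≈ 21.960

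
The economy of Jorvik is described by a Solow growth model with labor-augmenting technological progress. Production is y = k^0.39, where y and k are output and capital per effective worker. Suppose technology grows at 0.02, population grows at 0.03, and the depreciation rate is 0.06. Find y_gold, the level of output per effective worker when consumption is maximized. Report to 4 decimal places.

y_gold ≈ 2.2461

Break-even investment rate: n + g + δ = 0.03 + 0.02 + 0.06 = 0.11.
At the golden rule the marginal product of capital equals n+g+δ: 0.39·k^(0.39−1) = 0.11. Solving, k_gold = (0.39/0.11)^(1/0.61) ≈ 7.9635.
Output: y_gold = k_gold^0.39 = 7.9635^0.39 ≈ 2.2461.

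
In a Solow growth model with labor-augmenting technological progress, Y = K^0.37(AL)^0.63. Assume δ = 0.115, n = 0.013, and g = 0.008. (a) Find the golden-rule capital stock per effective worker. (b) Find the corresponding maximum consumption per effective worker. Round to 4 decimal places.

Break-even investment rate: n + g + δ = 0.013 + 0.008 + 0.115 = 0.136.
Setting f'(k) = n+g+δ gives 0.37·k^(0.37−1) = 0.136, hence k_gold = (0.37/0.136)^(1/0.63) ≈ 4.8971.
y_gold = 4.8971^0.37 ≈ 1.8000; c_gold = y_gold − 0.136·k_gold ≈ 1.1340.

(a) k_gold ≈ 4.8971; (b) c_gold ≈ 1.1340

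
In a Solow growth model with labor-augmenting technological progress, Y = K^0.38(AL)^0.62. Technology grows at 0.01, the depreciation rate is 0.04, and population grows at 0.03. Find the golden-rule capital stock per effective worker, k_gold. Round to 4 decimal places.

k_gold ≈ 12.3436

Capital per effective worker breaks even when investment replaces (n + g + δ)·k; here n + g + δ = 0.08.
Golden rule sets MPK = n+g+δ: 0.38·k^(0.38−1) = 0.08, so k_gold = (0.38/0.08)^(1/0.62) ≈ 12.3436.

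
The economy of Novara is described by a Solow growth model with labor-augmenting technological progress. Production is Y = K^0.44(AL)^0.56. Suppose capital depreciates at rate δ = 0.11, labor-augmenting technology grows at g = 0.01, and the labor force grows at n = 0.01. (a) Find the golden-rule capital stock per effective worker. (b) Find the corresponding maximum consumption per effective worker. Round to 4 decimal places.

(a) k_gold ≈ 8.8217; (b) c_gold ≈ 1.4596

n + g + δ = 0.01 + 0.01 + 0.11 = 0.13.
Golden rule sets MPK = n+g+δ: 0.44·k^(0.44−1) = 0.13, so k_gold = (0.44/0.13)^(1/0.56) ≈ 8.8217.
y_gold = 8.8217^0.44 ≈ 2.6064; c_gold = y_gold − 0.13·k_gold ≈ 1.4596.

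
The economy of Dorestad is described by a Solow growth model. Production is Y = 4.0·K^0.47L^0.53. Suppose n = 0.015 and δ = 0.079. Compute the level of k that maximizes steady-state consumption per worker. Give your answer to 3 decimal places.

n + δ = 0.015 + 0.079 = 0.094.
Golden rule sets MPK = n+δ: 0.47·4.0·k^(0.47−1) = 0.094, so k_gold = (0.47·4.0/0.094)^(1/0.53) ≈ 284.9532.

k_gold ≈ 284.953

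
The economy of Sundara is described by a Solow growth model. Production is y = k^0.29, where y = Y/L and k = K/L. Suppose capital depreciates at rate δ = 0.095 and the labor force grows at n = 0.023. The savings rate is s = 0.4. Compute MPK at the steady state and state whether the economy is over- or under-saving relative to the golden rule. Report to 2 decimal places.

Break-even investment rate: n + δ = 0.023 + 0.095 = 0.118.
Steady-state k*: s·k^0.29 = 0.118·k gives k* = (0.4/0.118)^(1/0.71) ≈ 5.5812.
MPK = 0.29·5.5812^(-0.71) ≈ 0.0855.
MPK < n+δ = 0.118, so the economy is dynamically inefficient (over-saving).

over-saving; MPK ≈ 0.09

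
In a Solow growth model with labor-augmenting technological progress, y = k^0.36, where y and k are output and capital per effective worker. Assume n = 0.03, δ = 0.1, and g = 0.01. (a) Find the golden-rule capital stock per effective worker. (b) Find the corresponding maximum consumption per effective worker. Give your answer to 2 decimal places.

(a) k_gold ≈ 4.37; (b) c_gold ≈ 1.09

n + g + δ = 0.03 + 0.01 + 0.1 = 0.14.
Golden rule sets MPK = n+g+δ: 0.36·k^(0.36−1) = 0.14, so k_gold = (0.36/0.14)^(1/0.64) ≈ 4.3742.
y_gold = 4.3742^0.36 ≈ 1.7011; c_gold = y_gold − 0.14·k_gold ≈ 1.0887.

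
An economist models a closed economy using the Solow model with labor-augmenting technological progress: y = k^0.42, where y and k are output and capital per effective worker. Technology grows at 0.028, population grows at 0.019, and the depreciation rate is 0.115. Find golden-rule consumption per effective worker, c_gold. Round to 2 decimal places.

c_gold ≈ 1.16

Capital per effective worker breaks even when investment replaces (n + g + δ)·k; here n + g + δ = 0.162.
At the golden rule the marginal product of capital equals n+g+δ: 0.42·k^(0.42−1) = 0.162. Solving, k_gold = (0.42/0.162)^(1/0.58) ≈ 5.1681.
y_gold = 5.1681^0.42 ≈ 1.9934.
c_gold = y_gold − (n+g+δ)·k_gold = 1.9934 − 0.162·5.1681 ≈ 1.1562.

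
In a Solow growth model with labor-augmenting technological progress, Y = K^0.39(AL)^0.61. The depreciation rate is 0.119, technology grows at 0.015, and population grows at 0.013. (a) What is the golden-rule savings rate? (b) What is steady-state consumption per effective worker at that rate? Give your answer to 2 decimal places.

Break-even investment rate: n + g + δ = 0.013 + 0.015 + 0.119 = 0.147.
For Cobb-Douglas, s_gold equals capital's share: s_gold = 0.39.
Setting f'(k) = n+g+δ gives 0.39·k^(0.39−1) = 0.147, hence k_gold = (0.39/0.147)^(1/0.61) ≈ 4.9507.
y_gold = 4.9507^0.39 ≈ 1.8660; c_gold = (1−0.39)·y_gold ≈ 1.1383.

(a) s_gold = 0.39; (b) c_gold ≈ 1.14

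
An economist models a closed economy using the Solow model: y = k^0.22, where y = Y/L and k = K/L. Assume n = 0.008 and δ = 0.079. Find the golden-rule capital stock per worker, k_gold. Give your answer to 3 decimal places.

n + δ = 0.008 + 0.079 = 0.087.
Maximizing c = f(k) − (n+δ)·k gives f'(k) = n+δ, i.e. 0.22·k^(0.22−1) = 0.087, so k_gold = (0.22/0.087)^(1/0.78) ≈ 3.2851.

k_gold ≈ 3.285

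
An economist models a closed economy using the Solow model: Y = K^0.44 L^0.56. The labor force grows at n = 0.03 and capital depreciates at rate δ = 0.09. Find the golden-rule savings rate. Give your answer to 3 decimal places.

Break-even investment rate: n + δ = 0.03 + 0.09 = 0.12.
At the golden rule MPK = n+δ, and in any Cobb-Douglas steady state s = (n+δ)·k/y = MPK·k/y = capital's share 0.44.

s_gold = 0.440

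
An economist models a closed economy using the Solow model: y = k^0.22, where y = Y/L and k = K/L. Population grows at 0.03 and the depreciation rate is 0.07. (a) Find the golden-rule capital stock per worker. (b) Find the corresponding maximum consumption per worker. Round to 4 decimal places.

(a) k_gold ≈ 2.7479; (b) c_gold ≈ 0.9743

Break-even investment rate: n + δ = 0.03 + 0.07 = 0.1.
Setting f'(k) = n+δ gives 0.22·k^(0.22−1) = 0.1, hence k_gold = (0.22/0.1)^(1/0.78) ≈ 2.7479.
y_gold = 2.7479^0.22 ≈ 1.2491; c_gold = y_gold − 0.1·k_gold ≈ 0.9743.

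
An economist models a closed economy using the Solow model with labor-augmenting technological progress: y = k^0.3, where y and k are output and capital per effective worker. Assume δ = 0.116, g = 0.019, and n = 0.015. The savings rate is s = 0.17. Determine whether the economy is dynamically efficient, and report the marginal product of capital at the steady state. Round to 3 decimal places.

The effective depreciation rate is n + g + δ = 0.015 + 0.019 + 0.116 = 0.15.
Steady-state k*: s·k^0.3 = 0.15·k gives k* = (0.17/0.15)^(1/0.7) ≈ 1.1958.
MPK = 0.3·1.1958^(-0.7) ≈ 0.2647.
MPK > n+g+δ = 0.15, so the economy is dynamically efficient (under-saving).

dynamically efficient; MPK ≈ 0.265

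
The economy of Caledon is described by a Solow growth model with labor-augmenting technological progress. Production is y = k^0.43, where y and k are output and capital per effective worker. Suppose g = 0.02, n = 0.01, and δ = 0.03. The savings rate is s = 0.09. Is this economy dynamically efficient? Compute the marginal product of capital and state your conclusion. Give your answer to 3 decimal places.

n + g + δ = 0.01 + 0.02 + 0.03 = 0.06.
Steady-state k*: s·k^0.43 = 0.06·k gives k* = (0.09/0.06)^(1/0.57) ≈ 2.0367.
MPK = 0.43·2.0367^(-0.57) ≈ 0.2867.
MPK > n+g+δ = 0.06, so the economy is dynamically efficient (under-saving).

dynamically efficient; MPK ≈ 0.287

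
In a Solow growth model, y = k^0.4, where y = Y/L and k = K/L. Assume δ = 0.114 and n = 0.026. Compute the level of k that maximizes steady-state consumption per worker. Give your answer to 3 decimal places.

Break-even investment rate: n + δ = 0.026 + 0.114 = 0.14.
Setting f'(k) = n+δ gives 0.4·k^(0.4−1) = 0.14, hence k_gold = (0.4/0.14)^(1/0.6) ≈ 5.7529.

k_gold ≈ 5.753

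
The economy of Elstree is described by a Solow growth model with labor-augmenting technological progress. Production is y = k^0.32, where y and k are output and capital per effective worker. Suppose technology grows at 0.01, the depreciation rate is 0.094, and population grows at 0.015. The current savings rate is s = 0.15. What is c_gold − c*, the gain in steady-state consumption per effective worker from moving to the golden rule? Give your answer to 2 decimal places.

n + g + δ = 0.015 + 0.01 + 0.094 = 0.119.
Current steady state (s = 0.15): k* = (0.15/0.119)^(1/0.68) ≈ 1.4056, y* = 1.4056^0.32 ≈ 1.1151, c* = (1−0.15)·1.1151 ≈ 0.9478.
Maximizing c = f(k) − (n+g+δ)·k gives f'(k) = n+g+δ, i.e. 0.32·k^(0.32−1) = 0.119, so k_gold = (0.32/0.119)^(1/0.68) ≈ 4.2832.
y_gold = 4.2832^0.32 ≈ 1.5928, c_gold = y_gold − 0.119·k_gold ≈ 1.0831.
Gain: Δc = 1.0831 − 0.9478 ≈ 0.1353.

Δc ≈ 0.14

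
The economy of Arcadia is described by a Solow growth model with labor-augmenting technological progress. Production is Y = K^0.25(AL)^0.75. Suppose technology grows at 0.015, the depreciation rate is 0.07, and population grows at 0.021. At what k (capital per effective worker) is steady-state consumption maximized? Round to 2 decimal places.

k_gold ≈ 3.14

Break-even investment rate: n + g + δ = 0.021 + 0.015 + 0.07 = 0.106.
Setting f'(k) = n+g+δ gives 0.25·k^(0.25−1) = 0.106, hence k_gold = (0.25/0.106)^(1/0.75) ≈ 3.1394.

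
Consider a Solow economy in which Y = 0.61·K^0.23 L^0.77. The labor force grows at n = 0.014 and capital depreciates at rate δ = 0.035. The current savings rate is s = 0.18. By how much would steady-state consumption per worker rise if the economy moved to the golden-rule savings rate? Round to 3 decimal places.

The effective depreciation rate is n + δ = 0.014 + 0.035 = 0.049.
Current steady state (s = 0.18): k* = (0.18·0.61/0.049)^(1/0.77) ≈ 2.8515, y* = 0.61·2.8515^0.23 ≈ 0.7762, c* = (1−0.18)·0.7762 ≈ 0.6365.
Golden rule sets MPK = n+δ: 0.23·0.61·k^(0.23−1) = 0.049, so k_gold = (0.23·0.61/0.049)^(1/0.77) ≈ 3.9204.
y_gold = 0.61·3.9204^0.23 ≈ 0.8352, c_gold = y_gold − 0.049·k_gold ≈ 0.6431.
Gain: Δc = 0.6431 − 0.6365 ≈ 0.0066.

Δc ≈ 0.007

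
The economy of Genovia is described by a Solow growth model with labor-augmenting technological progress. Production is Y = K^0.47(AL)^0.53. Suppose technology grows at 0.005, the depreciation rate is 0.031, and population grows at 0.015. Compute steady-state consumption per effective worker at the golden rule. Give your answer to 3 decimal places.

c_gold ≈ 3.798

n + g + δ = 0.015 + 0.005 + 0.031 = 0.051.
Golden rule sets MPK = n+g+δ: 0.47·k^(0.47−1) = 0.051, so k_gold = (0.47/0.051)^(1/0.53) ≈ 66.0486.
y_gold = 66.0486^0.47 ≈ 7.1670.
c_gold = y_gold − (n+g+δ)·k_gold = 7.1670 − 0.051·66.0486 ≈ 3.7985.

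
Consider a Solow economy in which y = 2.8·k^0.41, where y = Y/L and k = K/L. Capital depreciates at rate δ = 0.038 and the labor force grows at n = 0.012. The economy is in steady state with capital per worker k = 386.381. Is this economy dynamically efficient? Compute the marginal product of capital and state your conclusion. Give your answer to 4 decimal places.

dynamically inefficient; MPK ≈ 0.0342

Break-even investment rate: n + δ = 0.012 + 0.038 = 0.05.
MPK = 0.41·2.8·k^(0.41−1) = 0.41·2.8·386.381^(-0.59) ≈ 0.0342.
MPK < 0.05, so the economy is dynamically inefficient (over-saving).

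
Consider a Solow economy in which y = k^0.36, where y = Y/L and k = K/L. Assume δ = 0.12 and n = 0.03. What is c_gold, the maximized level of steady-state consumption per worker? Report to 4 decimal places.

Break-even investment rate: n + δ = 0.03 + 0.12 = 0.15.
Setting f'(k) = n+δ gives 0.36·k^(0.36−1) = 0.15, hence k_gold = (0.36/0.15)^(1/0.64) ≈ 3.9272.
y_gold = 3.9272^0.36 ≈ 1.6363.
c_gold = y_gold − (n+δ)·k_gold = 1.6363 − 0.15·3.9272 ≈ 1.0472.

c_gold ≈ 1.0472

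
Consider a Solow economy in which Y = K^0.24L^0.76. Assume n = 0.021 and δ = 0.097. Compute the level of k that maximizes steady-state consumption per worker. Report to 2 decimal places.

k_gold ≈ 2.55

The effective depreciation rate is n + δ = 0.021 + 0.097 = 0.118.
At the golden rule the marginal product of capital equals n+δ: 0.24·k^(0.24−1) = 0.118. Solving, k_gold = (0.24/0.118)^(1/0.76) ≈ 2.5451.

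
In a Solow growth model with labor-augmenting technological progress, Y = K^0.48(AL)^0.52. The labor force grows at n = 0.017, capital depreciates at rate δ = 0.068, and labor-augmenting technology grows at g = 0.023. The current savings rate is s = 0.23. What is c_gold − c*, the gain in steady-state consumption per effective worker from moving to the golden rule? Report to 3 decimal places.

n + g + δ = 0.017 + 0.023 + 0.068 = 0.108.
Current steady state (s = 0.23): k* = (0.23/0.108)^(1/0.52) ≈ 4.2791, y* = 4.2791^0.48 ≈ 2.0093, c* = (1−0.23)·2.0093 ≈ 1.5472.
At the golden rule the marginal product of capital equals n+g+δ: 0.48·k^(0.48−1) = 0.108. Solving, k_gold = (0.48/0.108)^(1/0.52) ≈ 17.6118.
y_gold = 17.6118^0.48 ≈ 3.9626, c_gold = y_gold − 0.108·k_gold ≈ 2.0606.
Gain: Δc = 2.0606 − 1.5472 ≈ 0.5134.

Δc ≈ 0.513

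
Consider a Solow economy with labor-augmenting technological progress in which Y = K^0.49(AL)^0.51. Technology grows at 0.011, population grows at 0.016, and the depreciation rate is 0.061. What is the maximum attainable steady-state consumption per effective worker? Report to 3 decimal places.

c_gold ≈ 2.655

Capital per effective worker breaks even when investment replaces (n + g + δ)·k; here n + g + δ = 0.088.
Setting f'(k) = n+g+δ gives 0.49·k^(0.49−1) = 0.088, hence k_gold = (0.49/0.088)^(1/0.51) ≈ 28.9857.
y_gold = 28.9857^0.49 ≈ 5.2056.
c_gold = y_gold − (n+g+δ)·k_gold = 5.2056 − 0.088·28.9857 ≈ 2.6548.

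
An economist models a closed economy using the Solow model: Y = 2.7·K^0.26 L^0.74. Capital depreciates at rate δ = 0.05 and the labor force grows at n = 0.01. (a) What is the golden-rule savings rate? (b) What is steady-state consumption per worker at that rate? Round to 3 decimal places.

Break-even investment rate: n + δ = 0.01 + 0.05 = 0.06.
For Cobb-Douglas, s_gold equals capital's share: s_gold = 0.26.
Setting f'(k) = n+δ gives 0.26·2.7·k^(0.26−1) = 0.06, hence k_gold = (0.26·2.7/0.06)^(1/0.74) ≈ 27.7648.
y_gold = 2.7·27.7648^0.26 ≈ 6.4073; c_gold = (1−0.26)·y_gold ≈ 4.7414.

(a) s_gold = 0.260; (b) c_gold ≈ 4.741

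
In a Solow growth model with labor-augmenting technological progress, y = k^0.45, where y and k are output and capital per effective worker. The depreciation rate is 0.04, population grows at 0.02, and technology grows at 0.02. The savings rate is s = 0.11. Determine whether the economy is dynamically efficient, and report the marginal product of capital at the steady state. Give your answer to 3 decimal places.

Capital per effective worker breaks even when investment replaces (n + g + δ)·k; here n + g + δ = 0.08.
Steady-state k*: s·k^0.45 = 0.08·k gives k* = (0.11/0.08)^(1/0.55) ≈ 1.7843.
MPK = 0.45·1.7843^(-0.55) ≈ 0.3273.
MPK > n+g+δ = 0.08, so the economy is dynamically efficient (under-saving).

dynamically efficient; MPK ≈ 0.327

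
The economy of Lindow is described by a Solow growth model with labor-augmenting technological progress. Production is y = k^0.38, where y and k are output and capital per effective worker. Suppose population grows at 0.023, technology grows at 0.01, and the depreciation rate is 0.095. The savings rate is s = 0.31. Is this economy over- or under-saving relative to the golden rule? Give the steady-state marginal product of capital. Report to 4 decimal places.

Break-even investment rate: n + g + δ = 0.023 + 0.01 + 0.095 = 0.128.
Steady-state k*: s·k^0.38 = 0.128·k gives k* = (0.31/0.128)^(1/0.62) ≈ 4.1649.
MPK = 0.38·4.1649^(-0.62) ≈ 0.1569.
MPK > n+g+δ = 0.128, so the economy is dynamically efficient (under-saving).

under-saving; MPK ≈ 0.1569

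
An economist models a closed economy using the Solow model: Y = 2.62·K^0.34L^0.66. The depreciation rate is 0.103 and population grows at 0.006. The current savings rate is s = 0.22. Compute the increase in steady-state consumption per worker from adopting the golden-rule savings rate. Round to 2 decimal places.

Δc ≈ 0.28

Break-even investment rate: n + δ = 0.006 + 0.103 = 0.109.
Current steady state (s = 0.22): k* = (0.22·2.62/0.109)^(1/0.66) ≈ 12.4711, y* = 2.62·12.4711^0.34 ≈ 6.1789, c* = (1−0.22)·6.1789 ≈ 4.8195.
Setting f'(k) = n+δ gives 0.34·2.62·k^(0.34−1) = 0.109, hence k_gold = (0.34·2.62/0.109)^(1/0.66) ≈ 24.1187.
y_gold = 2.62·24.1187^0.34 ≈ 7.7322, c_gold = y_gold − 0.109·k_gold ≈ 5.1032.
Gain: Δc = 5.1032 − 4.8195 ≈ 0.2837.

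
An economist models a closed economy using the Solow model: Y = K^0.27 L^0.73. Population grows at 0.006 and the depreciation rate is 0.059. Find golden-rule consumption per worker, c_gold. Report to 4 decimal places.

Break-even investment rate: n + δ = 0.006 + 0.059 = 0.065.
Setting f'(k) = n+δ gives 0.27·k^(0.27−1) = 0.065, hence k_gold = (0.27/0.065)^(1/0.73) ≈ 7.0338.
y_gold = 7.0338^0.27 ≈ 1.6933.
c_gold = y_gold − (n+δ)·k_gold = 1.6933 − 0.065·7.0338 ≈ 1.2361.

c_gold ≈ 1.2361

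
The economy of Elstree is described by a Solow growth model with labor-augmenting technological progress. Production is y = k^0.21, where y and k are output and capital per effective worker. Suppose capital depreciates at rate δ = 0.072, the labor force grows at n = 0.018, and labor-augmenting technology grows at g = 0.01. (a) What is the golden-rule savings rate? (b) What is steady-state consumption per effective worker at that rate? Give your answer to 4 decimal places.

(a) s_gold = 0.2100; (b) c_gold ≈ 0.9622

The effective depreciation rate is n + g + δ = 0.018 + 0.01 + 0.072 = 0.1.
For Cobb-Douglas, s_gold equals capital's share: s_gold = 0.21.
Maximizing c = f(k) − (n+g+δ)·k gives f'(k) = n+g+δ, i.e. 0.21·k^(0.21−1) = 0.1, so k_gold = (0.21/0.1)^(1/0.79) ≈ 2.5578.
y_gold = 2.5578^0.21 ≈ 1.2180; c_gold = (1−0.21)·y_gold ≈ 0.9622.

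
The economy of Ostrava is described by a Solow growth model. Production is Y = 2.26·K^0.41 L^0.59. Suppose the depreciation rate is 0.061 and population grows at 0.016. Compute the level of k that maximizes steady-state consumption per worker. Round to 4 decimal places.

n + δ = 0.016 + 0.061 = 0.077.
Golden rule sets MPK = n+δ: 0.41·2.26·k^(0.41−1) = 0.077, so k_gold = (0.41·2.26/0.077)^(1/0.59) ≈ 67.7937.

k_gold ≈ 67.7937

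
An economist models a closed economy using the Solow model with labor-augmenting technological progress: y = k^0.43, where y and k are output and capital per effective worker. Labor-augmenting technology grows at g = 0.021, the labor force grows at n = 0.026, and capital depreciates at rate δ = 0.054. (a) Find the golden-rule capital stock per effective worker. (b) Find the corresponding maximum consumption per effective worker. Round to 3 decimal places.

(a) k_gold ≈ 12.699; (b) c_gold ≈ 1.700

Capital per effective worker breaks even when investment replaces (n + g + δ)·k; here n + g + δ = 0.101.
At the golden rule the marginal product of capital equals n+g+δ: 0.43·k^(0.43−1) = 0.101. Solving, k_gold = (0.43/0.101)^(1/0.57) ≈ 12.6989.
y_gold = 12.6989^0.43 ≈ 2.9828; c_gold = y_gold − 0.101·k_gold ≈ 1.7002.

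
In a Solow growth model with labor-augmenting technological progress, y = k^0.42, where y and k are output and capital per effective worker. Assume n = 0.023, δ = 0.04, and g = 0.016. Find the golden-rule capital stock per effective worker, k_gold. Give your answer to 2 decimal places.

k_gold ≈ 17.83

Break-even investment rate: n + g + δ = 0.023 + 0.016 + 0.04 = 0.079.
At the golden rule the marginal product of capital equals n+g+δ: 0.42·k^(0.42−1) = 0.079. Solving, k_gold = (0.42/0.079)^(1/0.58) ≈ 17.8268.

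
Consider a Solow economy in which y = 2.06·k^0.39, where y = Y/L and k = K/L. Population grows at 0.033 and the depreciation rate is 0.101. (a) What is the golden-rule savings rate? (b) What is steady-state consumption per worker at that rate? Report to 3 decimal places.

(a) s_gold = 0.390; (b) c_gold ≈ 3.949

The effective depreciation rate is n + δ = 0.033 + 0.101 = 0.134.
For Cobb-Douglas, s_gold equals capital's share: s_gold = 0.39.
Maximizing c = f(k) − (n+δ)·k gives f'(k) = n+δ, i.e. 0.39·2.06·k^(0.39−1) = 0.134, so k_gold = (0.39·2.06/0.134)^(1/0.61) ≈ 18.8420.
y_gold = 2.06·18.8420^0.39 ≈ 6.4739; c_gold = (1−0.39)·y_gold ≈ 3.9491.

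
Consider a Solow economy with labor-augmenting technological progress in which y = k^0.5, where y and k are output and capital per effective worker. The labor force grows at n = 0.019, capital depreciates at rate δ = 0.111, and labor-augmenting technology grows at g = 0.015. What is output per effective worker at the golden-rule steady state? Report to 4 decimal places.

Capital per effective worker breaks even when investment replaces (n + g + δ)·k; here n + g + δ = 0.145.
Setting f'(k) = n+g+δ gives 0.5·k^(0.5−1) = 0.145, hence k_gold = (0.5/0.145)^(1/0.5) ≈ 11.8906.
Output: y_gold = k_gold^0.5 = 11.8906^0.5 ≈ 3.4483.

y_gold ≈ 3.4483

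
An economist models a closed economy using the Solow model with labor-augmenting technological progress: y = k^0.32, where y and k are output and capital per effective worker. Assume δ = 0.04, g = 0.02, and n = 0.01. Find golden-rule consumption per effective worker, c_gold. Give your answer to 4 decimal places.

c_gold ≈ 1.3903

n + g + δ = 0.01 + 0.02 + 0.04 = 0.07.
Golden rule sets MPK = n+g+δ: 0.32·k^(0.32−1) = 0.07, so k_gold = (0.32/0.07)^(1/0.68) ≈ 9.3468.
y_gold = 9.3468^0.32 ≈ 2.0446.
c_gold = y_gold − (n+g+δ)·k_gold = 2.0446 − 0.07·9.3468 ≈ 1.3903.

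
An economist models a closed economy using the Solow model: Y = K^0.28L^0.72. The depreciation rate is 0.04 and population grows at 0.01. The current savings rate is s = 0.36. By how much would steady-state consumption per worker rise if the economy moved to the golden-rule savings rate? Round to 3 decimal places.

Capital per worker breaks even when investment replaces (n + δ)·k; here n + δ = 0.05.
Current steady state (s = 0.36): k* = (0.36/0.05)^(1/0.72) ≈ 15.5146, y* = 15.5146^0.28 ≈ 2.1548, c* = (1−0.36)·2.1548 ≈ 1.3791.
Golden rule sets MPK = n+δ: 0.28·k^(0.28−1) = 0.05, so k_gold = (0.28/0.05)^(1/0.72) ≈ 10.9433.
y_gold = 10.9433^0.28 ≈ 1.9542, c_gold = y_gold − 0.05·k_gold ≈ 1.4070.
Gain: Δc = 1.4070 − 1.3791 ≈ 0.0279.

Δc ≈ 0.028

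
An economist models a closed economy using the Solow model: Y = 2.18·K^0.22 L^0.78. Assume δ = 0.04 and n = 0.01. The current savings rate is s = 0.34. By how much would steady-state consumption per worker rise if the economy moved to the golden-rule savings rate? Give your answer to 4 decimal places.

The effective depreciation rate is n + δ = 0.01 + 0.04 = 0.05.
Current steady state (s = 0.34): k* = (0.34·2.18/0.05)^(1/0.78) ≈ 31.7130, y* = 2.18·31.7130^0.22 ≈ 4.6637, c* = (1−0.34)·4.6637 ≈ 3.0780.
Maximizing c = f(k) − (n+δ)·k gives f'(k) = n+δ, i.e. 0.22·2.18·k^(0.22−1) = 0.05, so k_gold = (0.22·2.18/0.05)^(1/0.78) ≈ 18.1492.
y_gold = 2.18·18.1492^0.22 ≈ 4.1248, c_gold = y_gold − 0.05·k_gold ≈ 3.2174.
Gain: Δc = 3.2174 − 3.0780 ≈ 0.1393.

Δc ≈ 0.1393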